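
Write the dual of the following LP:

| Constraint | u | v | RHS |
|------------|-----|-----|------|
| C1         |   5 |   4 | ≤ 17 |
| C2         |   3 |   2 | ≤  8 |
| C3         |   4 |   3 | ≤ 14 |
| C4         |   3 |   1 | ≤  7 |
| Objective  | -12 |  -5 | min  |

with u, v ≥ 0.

Primal min cᵀx s.t. Ax ≤ b, x ≥ 0  →  Dual max −bᵀy s.t. Aᵀy ≥ −c, y ≥ 0.

Maximize: z = -17y1 - 8y2 - 14y3 - 7y4

Subject to:
  5y1 + 3y2 + 4y3 + 3y4 ≥ 12
  4y1 + 2y2 + 3y3 + y4 ≥ 5
  y1, y2, y3, y4 ≥ 0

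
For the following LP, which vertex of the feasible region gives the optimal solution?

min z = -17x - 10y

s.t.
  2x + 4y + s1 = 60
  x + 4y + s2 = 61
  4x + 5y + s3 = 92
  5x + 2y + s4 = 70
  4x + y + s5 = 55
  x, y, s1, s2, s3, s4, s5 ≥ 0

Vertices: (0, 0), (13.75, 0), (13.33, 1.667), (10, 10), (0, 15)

Evaluate the objective at each vertex of the feasible region:
  z(0, 0) = 0
  z(13.75, 0) = -233.8
  z(13.33, 1.667) = -243.3
  z(10, 10) = -270  ←
  z(0, 15) = -150
The minimum is at x = 10, y = 10.

(10, 10)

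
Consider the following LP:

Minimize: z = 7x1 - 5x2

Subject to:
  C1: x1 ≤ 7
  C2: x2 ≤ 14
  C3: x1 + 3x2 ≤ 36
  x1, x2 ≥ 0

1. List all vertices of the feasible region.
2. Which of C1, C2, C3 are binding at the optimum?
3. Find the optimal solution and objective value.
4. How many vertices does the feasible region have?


1. (0, 0), (7, 0), (7, 9.667), (0, 12)
2. C3
3. x1 = 0, x2 = 12, z = -60
4. 4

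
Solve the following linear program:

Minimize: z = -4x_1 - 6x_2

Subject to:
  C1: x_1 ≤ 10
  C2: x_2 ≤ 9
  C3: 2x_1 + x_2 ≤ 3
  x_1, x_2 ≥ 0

Evaluate the objective at each vertex of the feasible region:
  z(0, 0) = 0
  z(1.5, 0) = -6
  z(0, 3) = -18  ←
The minimum is at x_1 = 0, x_2 = 3.

x_1 = 0, x_2 = 3, z = -18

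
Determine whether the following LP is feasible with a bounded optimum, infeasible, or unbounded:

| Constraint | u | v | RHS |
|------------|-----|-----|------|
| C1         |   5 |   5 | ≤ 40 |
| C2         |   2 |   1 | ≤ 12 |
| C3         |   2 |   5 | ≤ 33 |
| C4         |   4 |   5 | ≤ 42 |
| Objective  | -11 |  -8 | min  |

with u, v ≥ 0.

Feasible with a bounded optimal solution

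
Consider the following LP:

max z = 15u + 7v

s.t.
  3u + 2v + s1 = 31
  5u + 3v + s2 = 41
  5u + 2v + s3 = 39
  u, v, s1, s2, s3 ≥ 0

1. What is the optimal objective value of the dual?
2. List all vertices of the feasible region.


1. 119
2. (0, 0), (7.8, 0), (7, 2), (0, 13.67)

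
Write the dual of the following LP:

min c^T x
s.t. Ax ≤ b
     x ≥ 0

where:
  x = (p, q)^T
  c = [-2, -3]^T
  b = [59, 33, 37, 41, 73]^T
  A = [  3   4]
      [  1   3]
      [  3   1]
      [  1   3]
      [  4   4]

Primal min cᵀx s.t. Ax ≤ b, x ≥ 0  →  Dual max −bᵀy s.t. Aᵀy ≥ −c, y ≥ 0.

Maximize: z = -59y1 - 33y2 - 37y3 - 41y4 - 73y5

Subject to:
  3y1 + y2 + 3y3 + y4 + 4y5 ≥ 2
  4y1 + 3y2 + y3 + 3y4 + 4y5 ≥ 3
  y1, y2, y3, y4, y5 ≥ 0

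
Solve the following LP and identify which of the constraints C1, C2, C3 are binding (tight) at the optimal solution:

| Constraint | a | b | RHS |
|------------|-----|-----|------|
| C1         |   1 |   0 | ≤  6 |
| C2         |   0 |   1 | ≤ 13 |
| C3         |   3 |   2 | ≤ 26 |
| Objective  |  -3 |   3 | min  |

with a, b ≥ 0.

At a = 6, b = 0, compute slack b - a·x for each constraint:
  C1: 6 − 6 = 0  (binding)
  C2: 13 − 0 = 13  (slack)
  C3: 26 − 18 = 8  (slack)

Optimal: a = 6, b = 0
Binding: C1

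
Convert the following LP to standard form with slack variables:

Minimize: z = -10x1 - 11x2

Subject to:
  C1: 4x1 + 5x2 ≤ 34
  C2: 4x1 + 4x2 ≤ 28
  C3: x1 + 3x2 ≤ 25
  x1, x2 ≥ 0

min z = -10x1 - 11x2

s.t.
  4x1 + 5x2 + s1 = 34
  4x1 + 4x2 + s2 = 28
  x1 + 3x2 + s3 = 25
  x1, x2, s1, s2, s3 ≥ 0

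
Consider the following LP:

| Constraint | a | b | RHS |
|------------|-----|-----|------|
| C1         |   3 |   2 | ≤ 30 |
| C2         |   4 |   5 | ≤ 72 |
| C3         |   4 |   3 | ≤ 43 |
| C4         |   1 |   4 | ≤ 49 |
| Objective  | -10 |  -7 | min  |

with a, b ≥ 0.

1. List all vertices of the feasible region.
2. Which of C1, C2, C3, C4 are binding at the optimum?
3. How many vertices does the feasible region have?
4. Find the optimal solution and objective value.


1. (0, 0), (10, 0), (4, 9), (1.923, 11.77), (0, 12.25)
2. C1, C3
3. 5
4. a = 4, b = 9, z = -103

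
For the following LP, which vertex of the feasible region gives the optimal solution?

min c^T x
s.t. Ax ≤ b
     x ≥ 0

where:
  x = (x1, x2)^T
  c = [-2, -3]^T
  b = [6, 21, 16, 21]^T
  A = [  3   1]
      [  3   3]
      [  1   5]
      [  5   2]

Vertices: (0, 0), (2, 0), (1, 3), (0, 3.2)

Evaluate the objective at each vertex of the feasible region:
  z(0, 0) = 0
  z(2, 0) = -4
  z(1, 3) = -11  ←
  z(0, 3.2) = -9.6
The minimum is at x1 = 1, x2 = 3.

(1, 3)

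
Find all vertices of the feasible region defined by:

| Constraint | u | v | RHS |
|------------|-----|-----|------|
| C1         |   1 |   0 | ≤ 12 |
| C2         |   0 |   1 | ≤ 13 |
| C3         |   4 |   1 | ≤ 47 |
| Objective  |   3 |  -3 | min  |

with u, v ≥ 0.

(0, 0), (11.75, 0), (8.5, 13), (0, 13)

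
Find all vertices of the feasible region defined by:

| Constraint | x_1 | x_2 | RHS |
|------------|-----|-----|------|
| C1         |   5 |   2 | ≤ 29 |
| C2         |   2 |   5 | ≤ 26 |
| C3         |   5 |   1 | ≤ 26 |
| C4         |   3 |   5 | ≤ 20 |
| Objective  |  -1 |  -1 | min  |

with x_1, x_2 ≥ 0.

(0, 0), (5.2, 0), (5, 1), (0, 4)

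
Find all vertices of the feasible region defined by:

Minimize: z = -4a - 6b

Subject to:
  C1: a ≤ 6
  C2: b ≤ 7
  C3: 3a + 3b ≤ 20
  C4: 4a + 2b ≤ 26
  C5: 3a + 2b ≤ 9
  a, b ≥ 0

(0, 0), (3, 0), (0, 4.5)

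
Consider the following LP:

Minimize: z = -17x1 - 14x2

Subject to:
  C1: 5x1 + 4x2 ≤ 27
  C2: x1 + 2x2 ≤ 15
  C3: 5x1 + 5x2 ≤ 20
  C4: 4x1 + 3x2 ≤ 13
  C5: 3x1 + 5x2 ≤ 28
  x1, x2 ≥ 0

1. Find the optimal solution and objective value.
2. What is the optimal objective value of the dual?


1. x1 = 1, x2 = 3, z = -59
2. -59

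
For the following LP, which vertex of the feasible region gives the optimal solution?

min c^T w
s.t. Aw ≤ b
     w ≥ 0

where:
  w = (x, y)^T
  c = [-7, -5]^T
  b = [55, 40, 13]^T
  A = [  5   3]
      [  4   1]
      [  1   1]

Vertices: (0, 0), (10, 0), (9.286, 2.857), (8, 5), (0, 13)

Evaluate the objective at each vertex of the feasible region:
  z(0, 0) = 0
  z(10, 0) = -70
  z(9.286, 2.857) = -79.29
  z(8, 5) = -81  ←
  z(0, 13) = -65
The minimum is at x = 8, y = 5.

(8, 5)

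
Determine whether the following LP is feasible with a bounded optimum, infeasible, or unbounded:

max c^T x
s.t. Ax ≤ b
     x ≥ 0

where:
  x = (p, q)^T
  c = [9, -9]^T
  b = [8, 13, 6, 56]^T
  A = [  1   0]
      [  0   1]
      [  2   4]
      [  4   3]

Feasible with a bounded optimal solution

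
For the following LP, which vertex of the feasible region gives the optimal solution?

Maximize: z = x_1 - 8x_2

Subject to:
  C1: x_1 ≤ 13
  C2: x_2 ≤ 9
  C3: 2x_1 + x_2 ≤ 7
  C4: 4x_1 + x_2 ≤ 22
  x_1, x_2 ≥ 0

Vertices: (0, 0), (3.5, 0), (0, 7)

Evaluate the objective at each vertex of the feasible region:
  z(0, 0) = 0
  z(3.5, 0) = 3.5  ←
  z(0, 7) = -56
The maximum is at x_1 = 3.5, x_2 = 0.

(3.5, 0)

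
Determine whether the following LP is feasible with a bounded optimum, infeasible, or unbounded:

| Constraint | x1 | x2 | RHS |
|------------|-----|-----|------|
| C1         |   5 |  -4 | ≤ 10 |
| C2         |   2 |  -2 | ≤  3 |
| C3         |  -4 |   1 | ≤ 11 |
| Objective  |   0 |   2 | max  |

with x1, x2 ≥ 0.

Unbounded (objective can increase without bound)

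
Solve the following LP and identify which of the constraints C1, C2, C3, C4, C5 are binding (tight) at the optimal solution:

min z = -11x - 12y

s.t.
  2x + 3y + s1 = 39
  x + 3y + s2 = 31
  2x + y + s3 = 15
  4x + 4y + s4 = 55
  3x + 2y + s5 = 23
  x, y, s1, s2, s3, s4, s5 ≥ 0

At x = 1, y = 10, compute slack b - a·x for each constraint:
  C1: 39 − 32 = 7  (slack)
  C2: 31 − 31 = 0  (binding)
  C3: 15 − 12 = 3  (slack)
  C4: 55 − 44 = 11  (slack)
  C5: 23 − 23 = 0  (binding)

Optimal: x = 1, y = 10
Binding: C2, C5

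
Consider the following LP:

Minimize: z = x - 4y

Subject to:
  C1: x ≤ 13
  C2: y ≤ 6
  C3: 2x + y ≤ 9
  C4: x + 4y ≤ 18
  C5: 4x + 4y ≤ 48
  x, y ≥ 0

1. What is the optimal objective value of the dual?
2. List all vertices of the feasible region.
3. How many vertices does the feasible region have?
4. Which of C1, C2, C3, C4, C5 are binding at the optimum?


1. -18
2. (0, 0), (4.5, 0), (2.571, 3.857), (0, 4.5)
3. 4
4. C4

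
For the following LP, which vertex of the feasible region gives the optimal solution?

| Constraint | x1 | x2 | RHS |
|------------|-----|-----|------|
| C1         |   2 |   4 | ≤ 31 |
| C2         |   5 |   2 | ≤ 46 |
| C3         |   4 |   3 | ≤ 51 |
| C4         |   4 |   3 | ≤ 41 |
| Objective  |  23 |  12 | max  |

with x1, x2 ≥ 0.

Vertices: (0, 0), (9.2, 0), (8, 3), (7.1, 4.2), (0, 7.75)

Evaluate the objective at each vertex of the feasible region:
  z(0, 0) = 0
  z(9.2, 0) = 211.6
  z(8, 3) = 220  ←
  z(7.1, 4.2) = 213.7
  z(0, 7.75) = 93
The maximum is at x1 = 8, x2 = 3.

(8, 3)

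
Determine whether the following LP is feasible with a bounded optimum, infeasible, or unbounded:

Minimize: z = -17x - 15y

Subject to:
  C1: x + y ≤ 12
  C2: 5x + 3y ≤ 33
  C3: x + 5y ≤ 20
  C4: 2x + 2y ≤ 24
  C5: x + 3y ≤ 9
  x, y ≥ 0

Feasible with a bounded optimal solution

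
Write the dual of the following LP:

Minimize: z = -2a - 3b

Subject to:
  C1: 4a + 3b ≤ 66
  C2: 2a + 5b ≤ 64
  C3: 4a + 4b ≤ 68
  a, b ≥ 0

Primal min cᵀx s.t. Ax ≤ b, x ≥ 0  →  Dual max −bᵀy s.t. Aᵀy ≥ −c, y ≥ 0.

Maximize: z = -66y1 - 64y2 - 68y3

Subject to:
  4y1 + 2y2 + 4y3 ≥ 2
  3y1 + 5y2 + 4y3 ≥ 3
  y1, y2, y3 ≥ 0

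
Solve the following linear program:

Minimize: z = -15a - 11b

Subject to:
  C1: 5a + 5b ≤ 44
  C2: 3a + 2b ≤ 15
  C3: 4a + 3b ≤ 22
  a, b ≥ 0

Evaluate the objective at each vertex of the feasible region:
  z(0, 0) = 0
  z(5, 0) = -75
  z(1, 6) = -81  ←
  z(0, 7.333) = -80.67
The minimum is at a = 1, b = 6.

a = 1, b = 6, z = -81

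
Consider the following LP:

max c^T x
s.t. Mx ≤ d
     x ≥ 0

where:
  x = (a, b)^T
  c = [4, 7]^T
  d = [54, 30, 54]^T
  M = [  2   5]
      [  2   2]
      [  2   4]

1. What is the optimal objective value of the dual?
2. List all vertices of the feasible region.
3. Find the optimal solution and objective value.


1. 84
2. (0, 0), (15, 0), (7, 8), (0, 10.8)
3. a = 7, b = 8, z = 84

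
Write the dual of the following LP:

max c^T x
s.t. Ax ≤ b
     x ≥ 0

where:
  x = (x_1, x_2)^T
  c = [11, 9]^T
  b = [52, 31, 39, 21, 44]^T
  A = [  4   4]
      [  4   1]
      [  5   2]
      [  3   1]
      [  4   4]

Primal max cᵀx s.t. Ax ≤ b, x ≥ 0  →  Dual min bᵀy s.t. Aᵀy ≥ c, y ≥ 0.

Minimize: z = 52y1 + 31y2 + 39y3 + 21y4 + 44y5

Subject to:
  4y1 + 4y2 + 5y3 + 3y4 + 4y5 ≥ 11
  4y1 + y2 + 2y3 + y4 + 4y5 ≥ 9
  y1, y2, y3, y4, y5 ≥ 0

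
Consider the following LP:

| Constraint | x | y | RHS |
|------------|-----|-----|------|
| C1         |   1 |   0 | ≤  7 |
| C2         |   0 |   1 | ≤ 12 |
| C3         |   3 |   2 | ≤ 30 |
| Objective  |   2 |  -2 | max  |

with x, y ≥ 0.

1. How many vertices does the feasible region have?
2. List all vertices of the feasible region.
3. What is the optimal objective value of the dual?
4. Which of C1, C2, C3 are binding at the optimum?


1. 5
2. (0, 0), (7, 0), (7, 4.5), (2, 12), (0, 12)
3. 14
4. C1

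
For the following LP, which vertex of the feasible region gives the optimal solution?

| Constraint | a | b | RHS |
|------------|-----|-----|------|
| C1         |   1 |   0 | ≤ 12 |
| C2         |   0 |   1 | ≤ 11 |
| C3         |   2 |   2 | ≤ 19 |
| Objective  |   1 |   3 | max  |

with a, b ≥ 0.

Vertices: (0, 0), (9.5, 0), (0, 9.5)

Evaluate the objective at each vertex of the feasible region:
  z(0, 0) = 0
  z(9.5, 0) = 9.5
  z(0, 9.5) = 28.5  ←
The maximum is at a = 0, b = 9.5.

(0, 9.5)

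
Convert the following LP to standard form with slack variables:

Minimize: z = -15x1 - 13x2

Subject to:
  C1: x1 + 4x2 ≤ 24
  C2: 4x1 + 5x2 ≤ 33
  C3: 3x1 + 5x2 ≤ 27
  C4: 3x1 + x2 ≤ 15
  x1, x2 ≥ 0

min z = -15x1 - 13x2

s.t.
  x1 + 4x2 + s1 = 24
  4x1 + 5x2 + s2 = 33
  3x1 + 5x2 + s3 = 27
  3x1 + x2 + s4 = 15
  x1, x2, s1, s2, s3, s4 ≥ 0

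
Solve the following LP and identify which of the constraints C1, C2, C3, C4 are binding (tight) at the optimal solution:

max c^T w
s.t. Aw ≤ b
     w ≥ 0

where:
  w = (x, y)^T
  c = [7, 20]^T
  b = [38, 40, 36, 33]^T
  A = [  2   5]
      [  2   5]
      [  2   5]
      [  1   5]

At x = 3, y = 6, compute slack b - a·x for each constraint:
  C1: 38 − 36 = 2  (slack)
  C2: 40 − 36 = 4  (slack)
  C3: 36 − 36 = 0  (binding)
  C4: 33 − 33 = 0  (binding)

Optimal: x = 3, y = 6
Binding: C3, C4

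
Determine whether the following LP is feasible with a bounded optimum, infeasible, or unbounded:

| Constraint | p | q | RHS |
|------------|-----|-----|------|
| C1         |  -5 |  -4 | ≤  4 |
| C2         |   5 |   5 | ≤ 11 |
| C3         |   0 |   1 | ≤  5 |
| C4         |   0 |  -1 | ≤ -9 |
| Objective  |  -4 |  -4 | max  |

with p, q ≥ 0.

Infeasible (no feasible solution exists)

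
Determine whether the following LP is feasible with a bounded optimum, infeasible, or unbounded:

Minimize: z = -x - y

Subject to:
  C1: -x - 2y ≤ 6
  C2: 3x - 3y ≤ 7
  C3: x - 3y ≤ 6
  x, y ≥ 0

Unbounded (objective can decrease without bound)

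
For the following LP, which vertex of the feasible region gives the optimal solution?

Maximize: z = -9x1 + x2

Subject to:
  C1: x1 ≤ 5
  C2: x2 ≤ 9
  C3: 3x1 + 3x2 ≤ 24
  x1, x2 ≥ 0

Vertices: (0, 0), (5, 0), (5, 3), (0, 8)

Evaluate the objective at each vertex of the feasible region:
  z(0, 0) = 0
  z(5, 0) = -45
  z(5, 3) = -42
  z(0, 8) = 8  ←
The maximum is at x1 = 0, x2 = 8.

(0, 8)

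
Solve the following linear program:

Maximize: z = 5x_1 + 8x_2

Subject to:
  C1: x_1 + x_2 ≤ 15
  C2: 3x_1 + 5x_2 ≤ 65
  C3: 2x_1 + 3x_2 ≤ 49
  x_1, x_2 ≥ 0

Evaluate the objective at each vertex of the feasible region:
  z(0, 0) = 0
  z(15, 0) = 75
  z(5, 10) = 105  ←
  z(0, 13) = 104
The maximum is at x_1 = 5, x_2 = 10.

x_1 = 5, x_2 = 10, z = 105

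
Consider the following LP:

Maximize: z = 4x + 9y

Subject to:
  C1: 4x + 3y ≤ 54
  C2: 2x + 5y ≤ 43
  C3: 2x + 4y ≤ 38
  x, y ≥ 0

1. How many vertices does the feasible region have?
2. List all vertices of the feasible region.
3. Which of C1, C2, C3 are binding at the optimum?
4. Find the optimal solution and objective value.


1. 5
2. (0, 0), (13.5, 0), (10.2, 4.4), (9, 5), (0, 8.6)
3. C2, C3
4. x = 9, y = 5, z = 81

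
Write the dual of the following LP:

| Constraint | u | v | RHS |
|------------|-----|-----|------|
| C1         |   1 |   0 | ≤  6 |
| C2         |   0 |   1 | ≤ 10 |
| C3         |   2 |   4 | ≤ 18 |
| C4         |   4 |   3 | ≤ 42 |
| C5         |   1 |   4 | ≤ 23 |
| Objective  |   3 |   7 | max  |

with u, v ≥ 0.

Primal max cᵀx s.t. Ax ≤ b, x ≥ 0  →  Dual min bᵀy s.t. Aᵀy ≥ c, y ≥ 0.

Minimize: z = 6y1 + 10y2 + 18y3 + 42y4 + 23y5

Subject to:
  y1 + 2y3 + 4y4 + y5 ≥ 3
  y2 + 4y3 + 3y4 + 4y5 ≥ 7
  y1, y2, y3, y4, y5 ≥ 0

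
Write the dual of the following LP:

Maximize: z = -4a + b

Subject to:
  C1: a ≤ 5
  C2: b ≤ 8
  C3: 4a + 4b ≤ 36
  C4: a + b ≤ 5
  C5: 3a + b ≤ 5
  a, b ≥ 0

Primal max cᵀx s.t. Ax ≤ b, x ≥ 0  →  Dual min bᵀy s.t. Aᵀy ≥ c, y ≥ 0.

Minimize: z = 5y1 + 8y2 + 36y3 + 5y4 + 5y5

Subject to:
  y1 + 4y3 + y4 + 3y5 ≥ -4
  y2 + 4y3 + y4 + y5 ≥ 1
  y1, y2, y3, y4, y5 ≥ 0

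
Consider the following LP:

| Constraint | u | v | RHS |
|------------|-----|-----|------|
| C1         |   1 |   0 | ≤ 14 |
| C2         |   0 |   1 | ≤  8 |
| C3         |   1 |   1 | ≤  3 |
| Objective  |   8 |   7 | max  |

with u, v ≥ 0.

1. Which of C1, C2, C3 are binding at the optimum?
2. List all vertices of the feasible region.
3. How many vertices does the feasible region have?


1. C3
2. (0, 0), (3, 0), (0, 3)
3. 3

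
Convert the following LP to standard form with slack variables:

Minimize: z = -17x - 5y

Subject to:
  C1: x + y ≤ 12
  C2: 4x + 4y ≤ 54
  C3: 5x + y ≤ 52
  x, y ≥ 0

min z = -17x - 5y

s.t.
  x + y + s1 = 12
  4x + 4y + s2 = 54
  5x + y + s3 = 52
  x, y, s1, s2, s3 ≥ 0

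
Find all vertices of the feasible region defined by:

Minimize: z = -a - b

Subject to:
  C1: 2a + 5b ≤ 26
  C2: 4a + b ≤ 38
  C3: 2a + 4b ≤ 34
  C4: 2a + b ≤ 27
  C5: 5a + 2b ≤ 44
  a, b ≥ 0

(0, 0), (8.8, 0), (8, 2), (0, 5.2)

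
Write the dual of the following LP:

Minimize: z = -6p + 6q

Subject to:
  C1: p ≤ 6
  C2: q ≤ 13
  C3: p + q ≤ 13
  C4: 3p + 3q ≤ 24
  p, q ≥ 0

Primal min cᵀx s.t. Ax ≤ b, x ≥ 0  →  Dual max −bᵀy s.t. Aᵀy ≥ −c, y ≥ 0.

Maximize: z = -6y1 - 13y2 - 13y3 - 24y4

Subject to:
  y1 + y3 + 3y4 ≥ 6
  y2 + y3 + 3y4 ≥ -6
  y1, y2, y3, y4 ≥ 0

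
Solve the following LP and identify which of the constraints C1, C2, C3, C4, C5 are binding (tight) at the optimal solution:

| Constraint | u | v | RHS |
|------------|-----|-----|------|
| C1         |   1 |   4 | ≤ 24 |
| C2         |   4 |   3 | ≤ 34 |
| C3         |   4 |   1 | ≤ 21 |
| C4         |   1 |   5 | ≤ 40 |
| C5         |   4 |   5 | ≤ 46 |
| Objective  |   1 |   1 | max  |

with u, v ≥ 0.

At u = 4, v = 5, compute slack b - a·x for each constraint:
  C1: 24 − 24 = 0  (binding)
  C2: 34 − 31 = 3  (slack)
  C3: 21 − 21 = 0  (binding)
  C4: 40 − 29 = 11  (slack)
  C5: 46 − 41 = 5  (slack)

Optimal: u = 4, v = 5
Binding: C1, C3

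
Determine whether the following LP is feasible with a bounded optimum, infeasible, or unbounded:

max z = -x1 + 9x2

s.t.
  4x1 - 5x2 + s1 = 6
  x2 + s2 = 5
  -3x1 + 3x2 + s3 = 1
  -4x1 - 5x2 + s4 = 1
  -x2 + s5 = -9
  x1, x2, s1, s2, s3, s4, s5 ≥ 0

Infeasible (no feasible solution exists)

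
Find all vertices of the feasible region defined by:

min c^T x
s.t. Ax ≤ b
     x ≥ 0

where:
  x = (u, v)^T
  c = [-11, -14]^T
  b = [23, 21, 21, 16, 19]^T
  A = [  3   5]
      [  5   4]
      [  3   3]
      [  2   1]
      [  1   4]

(0, 0), (4.2, 0), (1, 4), (0, 4.6)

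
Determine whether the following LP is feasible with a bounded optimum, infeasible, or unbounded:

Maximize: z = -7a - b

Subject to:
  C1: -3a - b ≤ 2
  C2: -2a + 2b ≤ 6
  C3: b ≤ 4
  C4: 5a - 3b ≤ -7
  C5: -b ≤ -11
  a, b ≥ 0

Infeasible (no feasible solution exists)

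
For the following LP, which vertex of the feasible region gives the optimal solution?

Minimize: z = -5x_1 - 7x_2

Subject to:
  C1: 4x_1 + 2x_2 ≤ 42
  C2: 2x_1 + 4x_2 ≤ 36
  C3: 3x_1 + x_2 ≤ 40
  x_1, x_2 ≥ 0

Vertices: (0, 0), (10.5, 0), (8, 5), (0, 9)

Evaluate the objective at each vertex of the feasible region:
  z(0, 0) = 0
  z(10.5, 0) = -52.5
  z(8, 5) = -75  ←
  z(0, 9) = -63
The minimum is at x_1 = 8, x_2 = 5.

(8, 5)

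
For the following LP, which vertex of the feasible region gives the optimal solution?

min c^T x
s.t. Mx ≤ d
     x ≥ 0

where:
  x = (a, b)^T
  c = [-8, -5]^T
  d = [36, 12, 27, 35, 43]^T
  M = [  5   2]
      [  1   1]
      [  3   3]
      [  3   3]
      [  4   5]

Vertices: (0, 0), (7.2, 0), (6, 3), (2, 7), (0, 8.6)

Evaluate the objective at each vertex of the feasible region:
  z(0, 0) = 0
  z(7.2, 0) = -57.6
  z(6, 3) = -63  ←
  z(2, 7) = -51
  z(0, 8.6) = -43
The minimum is at a = 6, b = 3.

(6, 3)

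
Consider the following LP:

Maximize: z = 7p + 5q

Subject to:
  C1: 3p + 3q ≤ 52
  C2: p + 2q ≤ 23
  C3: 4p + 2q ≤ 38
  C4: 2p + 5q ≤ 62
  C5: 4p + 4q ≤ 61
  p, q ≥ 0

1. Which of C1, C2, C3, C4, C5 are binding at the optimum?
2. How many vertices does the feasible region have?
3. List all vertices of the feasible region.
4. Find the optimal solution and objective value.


1. C2, C3
2. 4
3. (0, 0), (9.5, 0), (5, 9), (0, 11.5)
4. p = 5, q = 9, z = 80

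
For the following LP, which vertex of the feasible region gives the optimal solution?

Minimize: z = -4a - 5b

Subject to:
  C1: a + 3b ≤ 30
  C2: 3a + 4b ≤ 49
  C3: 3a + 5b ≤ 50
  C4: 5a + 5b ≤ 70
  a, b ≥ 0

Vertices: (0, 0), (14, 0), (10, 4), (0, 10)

Evaluate the objective at each vertex of the feasible region:
  z(0, 0) = 0
  z(14, 0) = -56
  z(10, 4) = -60  ←
  z(0, 10) = -50
The minimum is at a = 10, b = 4.

(10, 4)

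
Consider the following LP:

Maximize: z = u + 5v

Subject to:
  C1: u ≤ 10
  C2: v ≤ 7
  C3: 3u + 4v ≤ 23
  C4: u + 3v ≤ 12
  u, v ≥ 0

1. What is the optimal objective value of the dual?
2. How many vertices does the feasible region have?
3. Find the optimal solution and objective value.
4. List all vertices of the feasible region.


1. 20
2. 4
3. u = 0, v = 4, z = 20
4. (0, 0), (7.667, 0), (4.2, 2.6), (0, 4)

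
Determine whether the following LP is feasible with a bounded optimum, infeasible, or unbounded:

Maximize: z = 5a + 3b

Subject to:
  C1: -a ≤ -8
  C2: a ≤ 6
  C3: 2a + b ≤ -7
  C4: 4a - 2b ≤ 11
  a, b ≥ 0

Infeasible (no feasible solution exists)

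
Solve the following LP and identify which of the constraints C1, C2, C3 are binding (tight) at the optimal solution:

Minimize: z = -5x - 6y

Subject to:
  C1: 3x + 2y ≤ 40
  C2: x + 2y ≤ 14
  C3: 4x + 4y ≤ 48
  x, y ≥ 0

At x = 10, y = 2, compute slack b - a·x for each constraint:
  C1: 40 − 34 = 6  (slack)
  C2: 14 − 14 = 0  (binding)
  C3: 48 − 48 = 0  (binding)

Optimal: x = 10, y = 2
Binding: C2, C3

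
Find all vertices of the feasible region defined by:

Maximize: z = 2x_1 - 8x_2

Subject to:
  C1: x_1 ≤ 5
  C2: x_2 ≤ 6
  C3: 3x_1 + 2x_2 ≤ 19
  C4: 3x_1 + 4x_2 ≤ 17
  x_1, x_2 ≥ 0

(0, 0), (5, 0), (5, 0.5), (0, 4.25)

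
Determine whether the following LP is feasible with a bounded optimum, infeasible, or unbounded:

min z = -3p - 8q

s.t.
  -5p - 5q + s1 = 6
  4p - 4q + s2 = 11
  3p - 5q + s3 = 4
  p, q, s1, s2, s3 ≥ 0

Unbounded (objective can decrease without bound)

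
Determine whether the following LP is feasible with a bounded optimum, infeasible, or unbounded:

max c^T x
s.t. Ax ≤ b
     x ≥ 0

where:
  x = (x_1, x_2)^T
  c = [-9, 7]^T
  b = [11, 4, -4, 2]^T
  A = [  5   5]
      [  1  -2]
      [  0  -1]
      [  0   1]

Infeasible (no feasible solution exists)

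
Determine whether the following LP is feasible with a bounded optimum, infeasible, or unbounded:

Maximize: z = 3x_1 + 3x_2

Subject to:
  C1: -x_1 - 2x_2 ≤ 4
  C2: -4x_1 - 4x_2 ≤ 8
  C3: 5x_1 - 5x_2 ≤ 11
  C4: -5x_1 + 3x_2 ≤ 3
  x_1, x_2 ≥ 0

Unbounded (objective can increase without bound)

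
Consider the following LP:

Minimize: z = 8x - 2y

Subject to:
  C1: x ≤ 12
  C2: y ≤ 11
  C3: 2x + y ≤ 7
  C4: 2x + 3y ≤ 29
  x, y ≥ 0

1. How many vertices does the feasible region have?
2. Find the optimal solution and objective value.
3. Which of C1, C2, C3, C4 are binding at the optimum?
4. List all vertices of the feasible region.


1. 3
2. x = 0, y = 7, z = -14
3. C3
4. (0, 0), (3.5, 0), (0, 7)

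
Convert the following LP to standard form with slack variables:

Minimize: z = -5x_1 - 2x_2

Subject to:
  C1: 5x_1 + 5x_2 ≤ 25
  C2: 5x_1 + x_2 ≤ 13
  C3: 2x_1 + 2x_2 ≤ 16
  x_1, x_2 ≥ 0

min z = -5x_1 - 2x_2

s.t.
  5x_1 + 5x_2 + s1 = 25
  5x_1 + x_2 + s2 = 13
  2x_1 + 2x_2 + s3 = 16
  x_1, x_2, s1, s2, s3 ≥ 0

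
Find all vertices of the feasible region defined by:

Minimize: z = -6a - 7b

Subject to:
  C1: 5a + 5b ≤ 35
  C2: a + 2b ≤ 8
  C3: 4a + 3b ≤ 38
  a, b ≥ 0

(0, 0), (7, 0), (6, 1), (0, 4)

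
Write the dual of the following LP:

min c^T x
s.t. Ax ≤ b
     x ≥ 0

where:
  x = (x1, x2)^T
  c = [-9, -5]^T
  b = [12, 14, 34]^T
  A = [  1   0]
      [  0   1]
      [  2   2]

Primal min cᵀx s.t. Ax ≤ b, x ≥ 0  →  Dual max −bᵀy s.t. Aᵀy ≥ −c, y ≥ 0.

Maximize: z = -12y1 - 14y2 - 34y3

Subject to:
  y1 + 2y3 ≥ 9
  y2 + 2y3 ≥ 5
  y1, y2, y3 ≥ 0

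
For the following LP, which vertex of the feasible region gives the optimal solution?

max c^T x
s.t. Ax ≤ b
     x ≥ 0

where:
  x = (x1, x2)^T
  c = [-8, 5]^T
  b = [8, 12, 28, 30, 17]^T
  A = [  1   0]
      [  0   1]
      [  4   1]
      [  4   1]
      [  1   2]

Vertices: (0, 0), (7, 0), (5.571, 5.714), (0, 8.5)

Evaluate the objective at each vertex of the feasible region:
  z(0, 0) = 0
  z(7, 0) = -56
  z(5.571, 5.714) = -16
  z(0, 8.5) = 42.5  ←
The maximum is at x1 = 0, x2 = 8.5.

(0, 8.5)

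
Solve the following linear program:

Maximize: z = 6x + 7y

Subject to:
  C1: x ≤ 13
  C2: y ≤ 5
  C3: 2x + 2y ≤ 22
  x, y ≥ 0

Evaluate the objective at each vertex of the feasible region:
  z(0, 0) = 0
  z(11, 0) = 66
  z(6, 5) = 71  ←
  z(0, 5) = 35
The maximum is at x = 6, y = 5.

x = 6, y = 5, z = 71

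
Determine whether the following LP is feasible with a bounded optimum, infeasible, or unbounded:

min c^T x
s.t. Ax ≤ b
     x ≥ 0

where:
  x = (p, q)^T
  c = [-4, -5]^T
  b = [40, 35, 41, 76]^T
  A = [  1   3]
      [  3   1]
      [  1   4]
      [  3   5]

Feasible with a bounded optimal solution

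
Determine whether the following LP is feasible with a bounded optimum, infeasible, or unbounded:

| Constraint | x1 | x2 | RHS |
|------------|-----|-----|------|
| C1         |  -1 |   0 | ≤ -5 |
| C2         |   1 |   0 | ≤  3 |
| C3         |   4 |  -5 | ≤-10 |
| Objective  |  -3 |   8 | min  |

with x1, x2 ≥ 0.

Infeasible (no feasible solution exists)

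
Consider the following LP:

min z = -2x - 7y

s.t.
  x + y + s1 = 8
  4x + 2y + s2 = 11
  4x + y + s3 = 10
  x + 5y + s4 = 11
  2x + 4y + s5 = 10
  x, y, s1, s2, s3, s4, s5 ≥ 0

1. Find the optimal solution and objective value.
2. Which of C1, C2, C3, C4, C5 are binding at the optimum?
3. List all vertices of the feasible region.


1. x = 1, y = 2, z = -16
2. C4, C5
3. (0, 0), (2.5, 0), (2.25, 1), (2, 1.5), (1, 2), (0, 2.2)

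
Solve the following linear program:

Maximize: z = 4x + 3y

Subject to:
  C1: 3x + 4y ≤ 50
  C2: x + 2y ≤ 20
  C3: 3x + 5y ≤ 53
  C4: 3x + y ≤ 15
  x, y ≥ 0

Evaluate the objective at each vertex of the feasible region:
  z(0, 0) = 0
  z(5, 0) = 20
  z(2, 9) = 35  ←
  z(0, 10) = 30
The maximum is at x = 2, y = 9.

x = 2, y = 9, z = 35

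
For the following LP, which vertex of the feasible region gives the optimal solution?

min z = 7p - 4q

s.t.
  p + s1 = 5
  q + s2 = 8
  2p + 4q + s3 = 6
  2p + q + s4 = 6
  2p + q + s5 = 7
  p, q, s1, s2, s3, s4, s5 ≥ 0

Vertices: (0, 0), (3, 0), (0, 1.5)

Evaluate the objective at each vertex of the feasible region:
  z(0, 0) = 0
  z(3, 0) = 21
  z(0, 1.5) = -6  ←
The minimum is at p = 0, q = 1.5.

(0, 1.5)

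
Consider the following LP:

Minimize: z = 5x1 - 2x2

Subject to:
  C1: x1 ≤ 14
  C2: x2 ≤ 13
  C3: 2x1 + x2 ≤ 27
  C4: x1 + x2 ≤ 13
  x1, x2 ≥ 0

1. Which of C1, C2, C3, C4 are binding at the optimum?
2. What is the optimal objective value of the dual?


1. C2, C4
2. -26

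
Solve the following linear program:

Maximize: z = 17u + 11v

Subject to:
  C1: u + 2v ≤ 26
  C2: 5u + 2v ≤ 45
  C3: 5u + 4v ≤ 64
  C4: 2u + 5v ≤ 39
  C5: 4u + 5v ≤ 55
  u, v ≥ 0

Evaluate the objective at each vertex of the feasible region:
  z(0, 0) = 0
  z(9, 0) = 153
  z(7, 5) = 174  ←
  z(0, 7.8) = 85.8
The maximum is at u = 7, v = 5.

u = 7, v = 5, z = 174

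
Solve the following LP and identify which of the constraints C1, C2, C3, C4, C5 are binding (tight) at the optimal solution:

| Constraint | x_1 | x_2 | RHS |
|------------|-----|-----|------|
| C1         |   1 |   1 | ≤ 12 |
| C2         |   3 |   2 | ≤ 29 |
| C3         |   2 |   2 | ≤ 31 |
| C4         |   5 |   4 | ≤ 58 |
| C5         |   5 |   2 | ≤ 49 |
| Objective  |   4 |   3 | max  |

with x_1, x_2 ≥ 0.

At x_1 = 5, x_2 = 7, compute slack b - a·x for each constraint:
  C1: 12 − 12 = 0  (binding)
  C2: 29 − 29 = 0  (binding)
  C3: 31 − 24 = 7  (slack)
  C4: 58 − 53 = 5  (slack)
  C5: 49 − 39 = 10  (slack)

Optimal: x_1 = 5, x_2 = 7
Binding: C1, C2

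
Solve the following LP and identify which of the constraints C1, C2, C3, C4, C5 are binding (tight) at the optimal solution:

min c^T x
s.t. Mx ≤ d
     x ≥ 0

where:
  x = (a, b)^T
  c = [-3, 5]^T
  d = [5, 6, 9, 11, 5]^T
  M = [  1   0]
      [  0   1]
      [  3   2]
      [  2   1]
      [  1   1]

At a = 3, b = 0, compute slack b - a·x for each constraint:
  C1: 5 − 3 = 2  (slack)
  C2: 6 − 0 = 6  (slack)
  C3: 9 − 9 = 0  (binding)
  C4: 11 − 6 = 5  (slack)
  C5: 5 − 3 = 2  (slack)

Optimal: a = 3, b = 0
Binding: C3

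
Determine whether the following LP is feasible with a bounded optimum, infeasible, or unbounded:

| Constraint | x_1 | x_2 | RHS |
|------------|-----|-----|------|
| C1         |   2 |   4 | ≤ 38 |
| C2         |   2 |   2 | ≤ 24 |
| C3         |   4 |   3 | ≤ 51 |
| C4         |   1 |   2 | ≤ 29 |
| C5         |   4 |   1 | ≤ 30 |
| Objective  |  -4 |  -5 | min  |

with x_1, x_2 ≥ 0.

Feasible with a bounded optimal solution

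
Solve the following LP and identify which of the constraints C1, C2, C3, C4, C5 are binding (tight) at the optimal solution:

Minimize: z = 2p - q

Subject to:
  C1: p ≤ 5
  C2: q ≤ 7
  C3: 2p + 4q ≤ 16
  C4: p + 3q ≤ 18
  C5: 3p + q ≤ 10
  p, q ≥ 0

At p = 0, q = 4, compute slack b - a·x for each constraint:
  C1: 5 − 0 = 5  (slack)
  C2: 7 − 4 = 3  (slack)
  C3: 16 − 16 = 0  (binding)
  C4: 18 − 12 = 6  (slack)
  C5: 10 − 4 = 6  (slack)

Optimal: p = 0, q = 4
Binding: C3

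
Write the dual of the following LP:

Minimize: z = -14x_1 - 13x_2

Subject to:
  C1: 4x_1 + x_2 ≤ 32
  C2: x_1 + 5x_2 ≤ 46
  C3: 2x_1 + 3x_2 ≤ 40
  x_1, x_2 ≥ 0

Primal min cᵀx s.t. Ax ≤ b, x ≥ 0  →  Dual max −bᵀy s.t. Aᵀy ≥ −c, y ≥ 0.

Maximize: z = -32y1 - 46y2 - 40y3

Subject to:
  4y1 + y2 + 2y3 ≥ 14
  y1 + 5y2 + 3y3 ≥ 13
  y1, y2, y3 ≥ 0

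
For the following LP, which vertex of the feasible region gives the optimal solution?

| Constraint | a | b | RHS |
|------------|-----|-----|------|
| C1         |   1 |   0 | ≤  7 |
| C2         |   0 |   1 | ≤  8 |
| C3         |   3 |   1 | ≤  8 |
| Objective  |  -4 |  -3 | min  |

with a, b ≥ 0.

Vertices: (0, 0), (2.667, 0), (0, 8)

Evaluate the objective at each vertex of the feasible region:
  z(0, 0) = 0
  z(2.667, 0) = -10.67
  z(0, 8) = -24  ←
The minimum is at a = 0, b = 8.

(0, 8)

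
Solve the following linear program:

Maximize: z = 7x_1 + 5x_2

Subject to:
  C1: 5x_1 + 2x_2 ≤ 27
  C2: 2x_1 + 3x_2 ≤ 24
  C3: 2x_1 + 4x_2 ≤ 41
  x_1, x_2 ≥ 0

Evaluate the objective at each vertex of the feasible region:
  z(0, 0) = 0
  z(5.4, 0) = 37.8
  z(3, 6) = 51  ←
  z(0, 8) = 40
The maximum is at x_1 = 3, x_2 = 6.

x_1 = 3, x_2 = 6, z = 51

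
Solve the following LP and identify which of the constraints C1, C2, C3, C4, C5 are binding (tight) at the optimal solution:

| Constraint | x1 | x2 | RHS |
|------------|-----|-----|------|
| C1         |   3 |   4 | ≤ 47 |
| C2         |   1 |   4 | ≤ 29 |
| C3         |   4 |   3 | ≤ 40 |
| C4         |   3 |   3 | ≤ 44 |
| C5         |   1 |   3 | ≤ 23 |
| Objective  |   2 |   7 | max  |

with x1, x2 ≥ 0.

At x1 = 5, x2 = 6, compute slack b - a·x for each constraint:
  C1: 47 − 39 = 8  (slack)
  C2: 29 − 29 = 0  (binding)
  C3: 40 − 38 = 2  (slack)
  C4: 44 − 33 = 11  (slack)
  C5: 23 − 23 = 0  (binding)

Optimal: x1 = 5, x2 = 6
Binding: C2, C5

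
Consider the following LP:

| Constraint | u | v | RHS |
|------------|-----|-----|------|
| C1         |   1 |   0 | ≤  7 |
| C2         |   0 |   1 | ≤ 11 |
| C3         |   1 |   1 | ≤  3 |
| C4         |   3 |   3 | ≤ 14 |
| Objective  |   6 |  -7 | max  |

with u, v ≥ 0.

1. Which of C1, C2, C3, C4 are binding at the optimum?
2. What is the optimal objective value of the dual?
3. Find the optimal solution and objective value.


1. C3
2. 18
3. u = 3, v = 0, z = 18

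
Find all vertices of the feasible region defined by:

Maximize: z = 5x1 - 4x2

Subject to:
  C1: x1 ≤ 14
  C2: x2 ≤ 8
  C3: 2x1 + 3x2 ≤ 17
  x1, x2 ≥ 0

(0, 0), (8.5, 0), (0, 5.667)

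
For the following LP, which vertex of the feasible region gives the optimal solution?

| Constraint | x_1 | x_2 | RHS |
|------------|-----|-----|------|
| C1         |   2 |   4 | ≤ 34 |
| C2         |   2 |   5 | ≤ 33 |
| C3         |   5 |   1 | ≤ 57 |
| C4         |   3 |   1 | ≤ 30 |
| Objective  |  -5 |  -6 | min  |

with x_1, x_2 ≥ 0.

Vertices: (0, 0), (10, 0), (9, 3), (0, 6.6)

Evaluate the objective at each vertex of the feasible region:
  z(0, 0) = 0
  z(10, 0) = -50
  z(9, 3) = -63  ←
  z(0, 6.6) = -39.6
The minimum is at x_1 = 9, x_2 = 3.

(9, 3)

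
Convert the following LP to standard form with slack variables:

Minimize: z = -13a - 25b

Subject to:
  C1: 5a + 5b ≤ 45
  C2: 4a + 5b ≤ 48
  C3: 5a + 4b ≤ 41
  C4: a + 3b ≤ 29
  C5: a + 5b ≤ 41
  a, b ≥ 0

min z = -13a - 25b

s.t.
  5a + 5b + s1 = 45
  4a + 5b + s2 = 48
  5a + 4b + s3 = 41
  a + 3b + s4 = 29
  a + 5b + s5 = 41
  a, b, s1, s2, s3, s4, s5 ≥ 0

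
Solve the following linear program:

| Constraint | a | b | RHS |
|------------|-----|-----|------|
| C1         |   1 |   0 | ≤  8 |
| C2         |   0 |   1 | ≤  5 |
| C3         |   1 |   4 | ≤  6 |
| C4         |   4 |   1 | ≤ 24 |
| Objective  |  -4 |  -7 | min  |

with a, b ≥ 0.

Evaluate the objective at each vertex of the feasible region:
  z(0, 0) = 0
  z(6, 0) = -24  ←
  z(0, 1.5) = -10.5
The minimum is at a = 6, b = 0.

a = 6, b = 0, z = -24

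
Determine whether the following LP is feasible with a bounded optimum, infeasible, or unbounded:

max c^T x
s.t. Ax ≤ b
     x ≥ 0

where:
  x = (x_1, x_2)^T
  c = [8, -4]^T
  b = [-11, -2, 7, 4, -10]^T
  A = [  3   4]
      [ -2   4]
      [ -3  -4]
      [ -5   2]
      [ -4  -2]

Infeasible (no feasible solution exists)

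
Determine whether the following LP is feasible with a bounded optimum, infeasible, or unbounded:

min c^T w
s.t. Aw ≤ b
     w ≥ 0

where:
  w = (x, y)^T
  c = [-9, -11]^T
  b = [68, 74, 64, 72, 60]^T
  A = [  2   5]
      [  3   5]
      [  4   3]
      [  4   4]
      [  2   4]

Feasible with a bounded optimal solution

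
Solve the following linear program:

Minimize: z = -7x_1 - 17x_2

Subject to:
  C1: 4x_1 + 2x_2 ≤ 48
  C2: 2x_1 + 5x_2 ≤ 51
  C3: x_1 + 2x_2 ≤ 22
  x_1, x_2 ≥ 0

Evaluate the objective at each vertex of the feasible region:
  z(0, 0) = 0
  z(12, 0) = -84
  z(8.667, 6.667) = -174
  z(8, 7) = -175  ←
  z(0, 10.2) = -173.4
The minimum is at x_1 = 8, x_2 = 7.

x_1 = 8, x_2 = 7, z = -175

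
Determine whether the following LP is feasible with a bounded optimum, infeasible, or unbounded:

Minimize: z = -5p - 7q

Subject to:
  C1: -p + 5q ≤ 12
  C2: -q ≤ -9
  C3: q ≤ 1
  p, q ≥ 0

Infeasible (no feasible solution exists)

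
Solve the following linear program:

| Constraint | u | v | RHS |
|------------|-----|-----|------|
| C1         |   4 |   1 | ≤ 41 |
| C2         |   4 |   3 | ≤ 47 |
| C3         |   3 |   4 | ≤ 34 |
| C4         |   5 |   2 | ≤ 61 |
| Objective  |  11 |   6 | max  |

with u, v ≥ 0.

Evaluate the objective at each vertex of the feasible region:
  z(0, 0) = 0
  z(10.25, 0) = 112.8
  z(10, 1) = 116  ←
  z(0, 8.5) = 51
The maximum is at u = 10, v = 1.

u = 10, v = 1, z = 116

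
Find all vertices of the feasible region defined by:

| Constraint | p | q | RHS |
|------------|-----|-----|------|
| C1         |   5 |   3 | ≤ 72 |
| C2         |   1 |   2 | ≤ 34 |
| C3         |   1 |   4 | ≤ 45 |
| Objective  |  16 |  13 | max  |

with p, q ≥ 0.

(0, 0), (14.4, 0), (9, 9), (0, 11.25)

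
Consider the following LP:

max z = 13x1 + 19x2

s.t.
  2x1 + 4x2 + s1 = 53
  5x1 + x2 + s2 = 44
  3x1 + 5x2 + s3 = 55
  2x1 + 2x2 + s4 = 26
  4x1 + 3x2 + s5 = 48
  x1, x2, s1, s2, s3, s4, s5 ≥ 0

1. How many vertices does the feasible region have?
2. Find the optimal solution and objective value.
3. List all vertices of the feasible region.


1. 5
2. x1 = 5, x2 = 8, z = 217
3. (0, 0), (8.8, 0), (7.75, 5.25), (5, 8), (0, 11)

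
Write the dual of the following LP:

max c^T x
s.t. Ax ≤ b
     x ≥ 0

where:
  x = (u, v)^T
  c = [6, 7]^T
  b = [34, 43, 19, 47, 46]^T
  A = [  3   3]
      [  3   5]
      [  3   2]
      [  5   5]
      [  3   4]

Primal max cᵀx s.t. Ax ≤ b, x ≥ 0  →  Dual min bᵀy s.t. Aᵀy ≥ c, y ≥ 0.

Minimize: z = 34y1 + 43y2 + 19y3 + 47y4 + 46y5

Subject to:
  3y1 + 3y2 + 3y3 + 5y4 + 3y5 ≥ 6
  3y1 + 5y2 + 2y3 + 5y4 + 4y5 ≥ 7
  y1, y2, y3, y4, y5 ≥ 0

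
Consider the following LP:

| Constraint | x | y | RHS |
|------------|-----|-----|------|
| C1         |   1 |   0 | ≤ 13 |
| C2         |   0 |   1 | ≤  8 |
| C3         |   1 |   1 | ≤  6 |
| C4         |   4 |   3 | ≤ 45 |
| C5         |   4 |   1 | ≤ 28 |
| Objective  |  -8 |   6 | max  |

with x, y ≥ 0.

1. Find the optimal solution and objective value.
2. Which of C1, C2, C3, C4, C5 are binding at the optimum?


1. x = 0, y = 6, z = 36
2. C3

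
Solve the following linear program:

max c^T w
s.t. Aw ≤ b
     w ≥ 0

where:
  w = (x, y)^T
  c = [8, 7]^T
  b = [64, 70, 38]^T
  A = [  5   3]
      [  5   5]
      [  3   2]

Evaluate the objective at each vertex of the feasible region:
  z(0, 0) = 0
  z(12.67, 0) = 101.3
  z(10, 4) = 108  ←
  z(0, 14) = 98
The maximum is at x = 10, y = 4.

x = 10, y = 4, z = 108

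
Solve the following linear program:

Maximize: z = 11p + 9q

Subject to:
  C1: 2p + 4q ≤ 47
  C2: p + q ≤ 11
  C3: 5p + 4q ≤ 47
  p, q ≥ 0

Evaluate the objective at each vertex of the feasible region:
  z(0, 0) = 0
  z(9.4, 0) = 103.4
  z(3, 8) = 105  ←
  z(0, 11) = 99
The maximum is at p = 3, q = 8.

p = 3, q = 8, z = 105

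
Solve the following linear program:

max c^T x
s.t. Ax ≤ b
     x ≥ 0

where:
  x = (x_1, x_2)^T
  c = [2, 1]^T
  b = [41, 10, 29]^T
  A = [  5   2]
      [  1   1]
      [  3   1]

Evaluate the objective at each vertex of the feasible region:
  z(0, 0) = 0
  z(8.2, 0) = 16.4
  z(7, 3) = 17  ←
  z(0, 10) = 10
The maximum is at x_1 = 7, x_2 = 3.

x_1 = 7, x_2 = 3, z = 17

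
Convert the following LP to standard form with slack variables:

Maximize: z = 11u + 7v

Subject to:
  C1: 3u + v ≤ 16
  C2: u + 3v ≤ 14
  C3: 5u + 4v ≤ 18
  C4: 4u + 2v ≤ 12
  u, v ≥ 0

max z = 11u + 7v

s.t.
  3u + v + s1 = 16
  u + 3v + s2 = 14
  5u + 4v + s3 = 18
  4u + 2v + s4 = 12
  u, v, s1, s2, s3, s4 ≥ 0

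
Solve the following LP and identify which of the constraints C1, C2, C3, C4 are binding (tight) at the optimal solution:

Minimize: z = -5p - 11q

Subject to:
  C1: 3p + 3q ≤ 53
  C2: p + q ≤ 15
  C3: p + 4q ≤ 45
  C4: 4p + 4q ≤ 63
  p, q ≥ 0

At p = 5, q = 10, compute slack b - a·x for each constraint:
  C1: 53 − 45 = 8  (slack)
  C2: 15 − 15 = 0  (binding)
  C3: 45 − 45 = 0  (binding)
  C4: 63 − 60 = 3  (slack)

Optimal: p = 5, q = 10
Binding: C2, C3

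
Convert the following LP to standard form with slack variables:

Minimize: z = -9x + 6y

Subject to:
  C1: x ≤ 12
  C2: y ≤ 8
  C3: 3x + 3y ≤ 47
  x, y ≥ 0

min z = -9x + 6y

s.t.
  x + s1 = 12
  y + s2 = 8
  3x + 3y + s3 = 47
  x, y, s1, s2, s3 ≥ 0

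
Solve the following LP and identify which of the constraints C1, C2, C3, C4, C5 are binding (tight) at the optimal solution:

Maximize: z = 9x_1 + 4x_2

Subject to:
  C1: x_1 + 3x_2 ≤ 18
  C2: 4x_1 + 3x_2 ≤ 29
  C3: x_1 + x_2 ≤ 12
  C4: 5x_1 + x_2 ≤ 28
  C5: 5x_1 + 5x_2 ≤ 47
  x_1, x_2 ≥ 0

At x_1 = 5, x_2 = 3, compute slack b - a·x for each constraint:
  C1: 18 − 14 = 4  (slack)
  C2: 29 − 29 = 0  (binding)
  C3: 12 − 8 = 4  (slack)
  C4: 28 − 28 = 0  (binding)
  C5: 47 − 40 = 7  (slack)

Optimal: x_1 = 5, x_2 = 3
Binding: C2, C4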